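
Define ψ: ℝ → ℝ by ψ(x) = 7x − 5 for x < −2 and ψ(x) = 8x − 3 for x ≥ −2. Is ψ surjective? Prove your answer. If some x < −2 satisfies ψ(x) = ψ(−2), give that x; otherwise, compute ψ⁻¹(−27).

-22/7

Both pieces are strictly increasing (slopes 7 and 8), so each is injective on its own interval.
The left piece maps (−∞, −2) onto (−∞, −19); the right piece maps [−2, ∞) onto [−19, ∞).
These images together cover ℝ, so ψ is surjective.
Because the two images are disjoint, no x < −2 has ψ(x) = ψ(−2), so we compute ψ⁻¹(−27): −27 lies in (−∞, −19), so solve 7x − 5 = −27: x = (−27 + 5)/7 = −22/7.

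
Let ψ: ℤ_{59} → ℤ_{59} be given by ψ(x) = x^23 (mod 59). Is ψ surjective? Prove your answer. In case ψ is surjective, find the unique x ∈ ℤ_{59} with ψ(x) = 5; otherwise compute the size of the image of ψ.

29

Since 59 is prime, the nonzero elements of ℤ_{59} form a cyclic group of order 58.
As gcd(23, 58) = 1, raising to the 23rd power is a bijection on this group: if u^23 ≡ v^23 then (uv^{−1})^23 = 1, and the only element of order dividing gcd(23, 58) = 1 is 1, so u = v.
With ψ(0) = 0 this makes ψ injective on all of ℤ_{59}, hence bijective (finite equal-size domain and codomain). In particular ψ is surjective.
Since ψ is surjective, we find the preimage of 5. The inverse of x ↦ x^23 on (ℤ_{59})^× is x ↦ x^53, because 23·53 = 1219 = 21·58 + 1 ≡ 1 (mod 58) and x^{58} = 1 for x ≠ 0 (Fermat). So ψ⁻¹(5) = 5^53 mod 59.
Repeated squaring mod 59: 5^1 ≡ 5, 5^2 ≡ 5² = 25, 5^4 ≡ 25² = 625 ≡ 35, 5^8 ≡ 35² = 1225 ≡ 45, 5^16 ≡ 45² = 2025 ≡ 19, 5^32 ≡ 19² = 361 ≡ 7. Since 53 = 32 + 16 + 4 + 1, 5^53 ≡ 7·19·35·5: 7·19 = 133 ≡ 15, then 15·35 = 525 ≡ 53, then 53·5 = 265 ≡ 29. So 5^53 ≡ 29 (mod 59).
Hence ψ⁻¹(5) = 29.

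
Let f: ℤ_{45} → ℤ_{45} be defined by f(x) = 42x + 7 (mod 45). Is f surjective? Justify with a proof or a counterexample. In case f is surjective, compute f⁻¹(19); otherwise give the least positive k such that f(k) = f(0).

15

Since gcd(42, 45) = 3, we have 42x ≡ 0 (mod 3) for all x, so f(x) ≡ 1 (mod 3).
But 0 ≢ 1 (mod 3), so 0 ∈ ℤ_{45} has no preimage. Therefore f is not surjective.
Since f is not surjective, we find the least positive k with f(k) = f(0): this means 42k ≡ 0 (mod 45), i.e. 45 ∣ 42k. Since gcd(42, 45) = 3, dividing through by 3 this holds exactly when 15 ∣ 14k, and as gcd(14, 15) = 1, exactly when 15 ∣ k.
The smallest positive such k is 15.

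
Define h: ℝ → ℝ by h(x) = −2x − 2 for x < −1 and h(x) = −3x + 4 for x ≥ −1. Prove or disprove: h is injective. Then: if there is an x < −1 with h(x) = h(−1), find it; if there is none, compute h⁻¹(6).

Both pieces are strictly decreasing (slopes −2 and −3), so each is injective on its own interval.
The left piece maps (−∞, −1) onto (0, ∞); the right piece maps [−1, ∞) onto (−∞, 7].
These images overlap. In particular h(−1) = 7 (right piece), and solving −2x − 2 = 7 on the left piece gives x = −9/2 < −1.
So h(−9/2) = h(−1) with −9/2 ≠ −1, and h is not injective. This x = −9/2 is the requested value below −1.

-9/2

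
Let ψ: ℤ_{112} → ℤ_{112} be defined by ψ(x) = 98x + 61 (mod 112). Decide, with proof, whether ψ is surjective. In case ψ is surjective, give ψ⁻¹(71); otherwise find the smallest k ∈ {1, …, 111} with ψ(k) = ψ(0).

8

Since gcd(98, 112) = 14, we have 98x ≡ 0 (mod 14) for all x, so ψ(x) ≡ 5 (mod 14).
But 0 ≢ 5 (mod 14), so 0 ∈ ℤ_{112} has no preimage. Therefore ψ is not surjective.
Since ψ is not surjective, we find the least positive k with ψ(k) = ψ(0): this means 98k ≡ 0 (mod 112), i.e. 112 ∣ 98k. Since gcd(98, 112) = 14, dividing through by 14 this holds exactly when 8 ∣ 7k, and as gcd(7, 8) = 1, exactly when 8 ∣ k.
The smallest positive such k is 8.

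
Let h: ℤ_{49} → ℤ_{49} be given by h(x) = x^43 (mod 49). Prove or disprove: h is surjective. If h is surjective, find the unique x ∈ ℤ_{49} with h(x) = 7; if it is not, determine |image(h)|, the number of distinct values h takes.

43

h(0) = 0^43 = 0.
h(7): Repeated squaring mod 49: 7^1 ≡ 7, 7^2 ≡ 7² = 49 ≡ 0, 7^4 ≡ 0² = 0, 7^8 ≡ 0² = 0, 7^16 ≡ 0² = 0, 7^32 ≡ 0² = 0. Since 43 = 32 + 8 + 2 + 1, 7^43 ≡ 0·0·0·7: 0·0 = 0, then 0·0 = 0, then 0·7 = 0. So 7^43 ≡ 0 (mod 49).
So h(0) = h(7) = 0 while 0 ≠ 7, therefore h is not injective.
A non-injective map from the 49-element set ℤ_{49} to itself takes at most 48 distinct values, so it cannot be surjective. So h is not surjective.
Since h is not surjective, we determine |image(h)|. Computing x^43 mod 49 for each x (by repeated squaring, reducing mod 49 at every step), the values h(0), h(1), …, h(48) are: 0, 1, 2, 3, 4, 5, 6, 0, 8, 9, 10, 11, 12, 13, 0, 15, 16, 17, 18, 19, 20, 0, 22, 23, 24, 25, 26, 27, 0, 29, 30, 31, 32, 33, 34, 0, 36, 37, 38, 39, 40, 41, 0, 43, 44, 45, 46, 47, 48.
The distinct values are {0, 1, 2, 3, 4, 5, 6, 8, 9, 10, 11, 12, 13, 15, 16, 17, 18, 19, 20, 22, 23, 24, 25, 26, 27, 29, 30, 31, 32, 33, 34, 36, 37, 38, 39, 40, 41, 43, 44, 45, 46, 47, 48}; there are 43 of them.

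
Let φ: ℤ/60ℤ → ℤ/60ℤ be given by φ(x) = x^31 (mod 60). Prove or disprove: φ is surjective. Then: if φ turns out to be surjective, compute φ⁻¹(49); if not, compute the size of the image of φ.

45

φ(0) = 0^31 = 0.
φ(30): Repeated squaring mod 60: 30^1 ≡ 30, 30^2 ≡ 30² = 900 ≡ 0, 30^4 ≡ 0² = 0, 30^8 ≡ 0² = 0, 30^16 ≡ 0² = 0. Since 31 = 16 + 8 + 4 + 2 + 1, 30^31 ≡ 0·0·0·0·30: 0·0 = 0, then 0·0 = 0, then 0·0 = 0, then 0·30 = 0. So 30^31 ≡ 0 (mod 60).
So φ(0) = φ(30) = 0 while 0 ≠ 30, hence φ is not injective.
A non-injective map from the 60-element set ℤ/60ℤ to itself takes at most 59 distinct values, so it cannot be surjective. Thus φ is not surjective.
Since φ is not surjective, we determine |image(φ)|. Computing x^31 mod 60 for each x (by repeated squaring, reducing mod 60 at every step), the values φ(0), φ(1), …, φ(59) are: 0, 1, 8, 27, 4, 5, 36, 43, 32, 9, 40, 11, 48, 37, 44, 15, 16, 53, 12, 19, 20, 21, 28, 47, 24, 25, 56, 3, 52, 29, 0, 31, 8, 57, 4, 35, 36, 13, 32, 39, 40, 41, 48, 7, 44, 45, 16, 23, 12, 49, 20, 51, 28, 17, 24, 55, 56, 33, 52, 59.
The distinct values are {0, 1, 3, 4, 5, 7, 8, 9, 11, 12, 13, 15, 16, 17, 19, 20, 21, 23, 24, 25, 27, 28, 29, 31, 32, 33, 35, 36, 37, 39, 40, 41, 43, 44, 45, 47, 48, 49, 51, 52, 53, 55, 56, 57, 59}; there are 45 of them.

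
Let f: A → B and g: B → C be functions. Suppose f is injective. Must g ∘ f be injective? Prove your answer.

not injective

No. Take A = B = C = {1, 2}, f = identity (injective), and g(x) = 1 for every x.
Then (g ∘ f)(1) = 1 = (g ∘ f)(2) with 1 ≠ 2, so g ∘ f is not injective.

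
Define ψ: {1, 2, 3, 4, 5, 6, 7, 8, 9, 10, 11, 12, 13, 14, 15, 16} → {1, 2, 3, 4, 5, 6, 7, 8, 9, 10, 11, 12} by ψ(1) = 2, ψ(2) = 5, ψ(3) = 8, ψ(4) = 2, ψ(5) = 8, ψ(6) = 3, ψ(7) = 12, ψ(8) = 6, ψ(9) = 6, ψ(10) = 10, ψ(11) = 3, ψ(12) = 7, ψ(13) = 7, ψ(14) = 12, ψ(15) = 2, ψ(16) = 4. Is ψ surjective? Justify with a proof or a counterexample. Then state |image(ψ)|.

No element maps to 1, so ψ is not surjective.
The image of ψ is {2, 3, 4, 5, 6, 7, 8, 10, 12}, which has 9 elements.

9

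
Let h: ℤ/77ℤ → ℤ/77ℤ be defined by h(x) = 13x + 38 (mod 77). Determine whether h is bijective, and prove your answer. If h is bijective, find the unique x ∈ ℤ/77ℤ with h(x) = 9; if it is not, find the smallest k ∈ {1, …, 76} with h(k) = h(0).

57

Recall that injectivity means: for all x_1, x_2 in the domain, h(x_1) = h(x_2) implies x_1 = x_2.
If h(x_1) = h(x_2), then 13x_1 ≡ 13x_2 (mod 77). Because gcd(13, 77) = 1, we may cancel 13 to get x_1 ≡ x_2 (mod 77).
We now compute 13⁻¹ mod 77 explicitly. Euclid's algorithm: 77 = 5·13 + 12, 13 = 1·12 + 1; back-substituting gives 1 = 6·13 − 1·77, so 13⁻¹ ≡ 6 (mod 77).
For any y ∈ ℤ/77ℤ, x = 6(y − 38) mod 77 satisfies h(x) = 13·6(y − 38) + 38 ≡ y (since 13·6 ≡ 1 mod 77). So every y has a preimage.
Thus h is bijective.
Since h is bijective, we find h⁻¹(9): we need 13x ≡ 9 − 38 ≡ 48 (mod 77). Using 13⁻¹ = 6: x ≡ 6·48 = 288 = 3·77 + 57, so x = 57.
Check: h(57) = 13·57 + 38 = 779 = 10·77 + 9 ≡ 9 (mod 77).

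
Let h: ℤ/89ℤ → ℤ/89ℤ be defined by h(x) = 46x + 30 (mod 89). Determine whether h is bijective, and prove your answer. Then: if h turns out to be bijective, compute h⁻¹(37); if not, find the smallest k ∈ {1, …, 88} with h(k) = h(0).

64

If h(x_1) = h(x_2), then 46x_1 ≡ 46x_2 (mod 89). Because gcd(46, 89) = 1, we may cancel 46 to get x_1 ≡ x_2 (mod 89).
We now compute 46⁻¹ mod 89 explicitly. Euclid's algorithm: 89 = 1·46 + 43, 46 = 1·43 + 3, 43 = 14·3 + 1; back-substituting gives 1 = 60·46 − 31·89, so 46⁻¹ ≡ 60 (mod 89).
Then y ↦ 60(y − 30) is a two-sided inverse to h, so every y ∈ ℤ/89ℤ has a preimage.
So h is bijective.
Since h is bijective, we compute h⁻¹(37): solve 46x + 30 ≡ 37 (mod 89), i.e. 46x ≡ 7 (mod 89).
Multiplying by 46⁻¹ = 60 gives x ≡ 60·7 = 420 = 4·89 + 64 ≡ 64 (mod 89).
Check: h(64) = 46·64 + 30 = 2974 = 33·89 + 37 ≡ 37 (mod 89).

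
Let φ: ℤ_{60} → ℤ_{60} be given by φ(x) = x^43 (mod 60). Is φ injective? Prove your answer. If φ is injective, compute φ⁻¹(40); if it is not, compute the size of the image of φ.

φ(0) = 0^43 = 0.
φ(30): Repeated squaring mod 60: 30^1 ≡ 30, 30^2 ≡ 30² = 900 ≡ 0, 30^4 ≡ 0² = 0, 30^8 ≡ 0² = 0, 30^16 ≡ 0² = 0, 30^32 ≡ 0² = 0. Since 43 = 32 + 8 + 2 + 1, 30^43 ≡ 0·0·0·30: 0·0 = 0, then 0·0 = 0, then 0·30 = 0. So 30^43 ≡ 0 (mod 60).
So φ(0) = φ(30) = 0 while 0 ≠ 30, therefore φ is not injective.
Since φ is not injective, we determine |image(φ)|. Computing x^43 mod 60 for each x (by repeated squaring, reducing mod 60 at every step), the values φ(0), φ(1), …, φ(59) are: 0, 1, 8, 27, 4, 5, 36, 43, 32, 9, 40, 11, 48, 37, 44, 15, 16, 53, 12, 19, 20, 21, 28, 47, 24, 25, 56, 3, 52, 29, 0, 31, 8, 57, 4, 35, 36, 13, 32, 39, 40, 41, 48, 7, 44, 45, 16, 23, 12, 49, 20, 51, 28, 17, 24, 55, 56, 33, 52, 59.
The distinct values are {0, 1, 3, 4, 5, 7, 8, 9, 11, 12, 13, 15, 16, 17, 19, 20, 21, 23, 24, 25, 27, 28, 29, 31, 32, 33, 35, 36, 37, 39, 40, 41, 43, 44, 45, 47, 48, 49, 51, 52, 53, 55, 56, 57, 59}; there are 45 of them.

45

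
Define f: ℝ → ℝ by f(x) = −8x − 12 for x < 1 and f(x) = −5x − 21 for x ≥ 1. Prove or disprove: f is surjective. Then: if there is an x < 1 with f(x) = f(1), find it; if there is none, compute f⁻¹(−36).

Both pieces are strictly decreasing (slopes −8 and −5), so each is injective on its own interval.
The left piece maps (−∞, 1) onto (−20, ∞); the right piece maps [1, ∞) onto (−∞, −26].
The union (−20, ∞) ∪ (−∞, −26] omits the interval between −20 and −26; in particular −20 has no preimage. So f is not surjective.
Because the two images are disjoint, no x < 1 has f(x) = f(1), so we compute f⁻¹(−36): −36 lies in (−∞, −26], so solve −5x − 21 = −36: x = (−36 + 21)/(−5) = 3.

3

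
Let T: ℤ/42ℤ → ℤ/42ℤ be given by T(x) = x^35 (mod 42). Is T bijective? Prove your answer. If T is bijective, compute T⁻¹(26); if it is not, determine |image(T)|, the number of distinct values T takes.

38

Computing x^35 mod 42 for each x (by repeated squaring, reducing mod 42 at every step), the values T(0), T(1), …, T(41) are: 0, 1, 32, 33, 16, 17, 6, 7, 8, 39, 40, 23, 24, 13, 14, 15, 4, 5, 30, 31, 20, 21, 22, 11, 12, 37, 38, 27, 28, 29, 18, 19, 2, 3, 34, 35, 36, 25, 26, 9, 10, 41.
Every element of ℤ/42ℤ appears exactly once in this list, so T is a bijection, and in particular bijective.
Since T is bijective, we read off the preimage of 26 from the same table: T(38) = 26, so T⁻¹(26) = 38.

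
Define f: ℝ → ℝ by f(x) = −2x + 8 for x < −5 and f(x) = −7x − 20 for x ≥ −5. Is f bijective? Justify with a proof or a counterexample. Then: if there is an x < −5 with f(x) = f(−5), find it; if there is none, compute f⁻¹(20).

Both pieces are strictly decreasing (slopes −2 and −7), so each is injective on its own interval.
The left piece maps (−∞, −5) onto (18, ∞); the right piece maps [−5, ∞) onto (−∞, 15].
The images leave a gap (18 has no preimage), so f is not surjective, hence not bijective.
Because the two images are disjoint, no x < −5 has f(x) = f(−5), so we compute f⁻¹(20): 20 lies in (18, ∞), so solve −2x + 8 = 20: x = (20 − 8)/(−2) = −6.

-6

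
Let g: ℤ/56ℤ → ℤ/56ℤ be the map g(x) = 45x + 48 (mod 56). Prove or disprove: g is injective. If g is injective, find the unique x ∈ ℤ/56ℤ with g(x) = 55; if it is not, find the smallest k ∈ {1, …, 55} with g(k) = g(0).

35

Recall that g is injective if g(u) = g(v) implies u = v.
If g(u) = g(v), then 45u ≡ 45v (mod 56). Because gcd(45, 56) = 1, we may cancel 45 to get u ≡ v (mod 56).
Thus g is injective.
We now compute 45⁻¹ mod 56 explicitly. Euclid's algorithm: 56 = 1·45 + 11, 45 = 4·11 + 1; back-substituting gives 1 = 5·45 − 4·56, so 45⁻¹ ≡ 5 (mod 56).
Since g is injective, we compute g⁻¹(55): solve 45x + 48 ≡ 55 (mod 56), i.e. 45x ≡ 7 (mod 56).
Multiplying by 45⁻¹ = 5 gives x ≡ 5·7 = 35 ≡ 35 (mod 56).
Check: g(35) = 45·35 + 48 = 1623 = 28·56 + 55 ≡ 55 (mod 56).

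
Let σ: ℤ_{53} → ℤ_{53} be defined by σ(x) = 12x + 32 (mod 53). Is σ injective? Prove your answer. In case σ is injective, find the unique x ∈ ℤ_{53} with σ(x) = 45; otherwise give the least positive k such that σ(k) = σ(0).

32

If σ(a) = σ(b), then 12a ≡ 12b (mod 53). Because gcd(12, 53) = 1, we may cancel 12 to get a ≡ b (mod 53).
So σ is injective.
We now compute 12⁻¹ mod 53 explicitly. Euclid's algorithm: 53 = 4·12 + 5, 12 = 2·5 + 2, 5 = 2·2 + 1; back-substituting gives 1 = 31·12 − 7·53, so 12⁻¹ ≡ 31 (mod 53).
Since σ is injective, we compute σ⁻¹(45): solve 12x + 32 ≡ 45 (mod 53), i.e. 12x ≡ 13 (mod 53).
Multiplying by 12⁻¹ = 31 gives x ≡ 31·13 = 403 = 7·53 + 32 ≡ 32 (mod 53).
Check: σ(32) = 12·32 + 32 = 416 = 7·53 + 45 ≡ 45 (mod 53).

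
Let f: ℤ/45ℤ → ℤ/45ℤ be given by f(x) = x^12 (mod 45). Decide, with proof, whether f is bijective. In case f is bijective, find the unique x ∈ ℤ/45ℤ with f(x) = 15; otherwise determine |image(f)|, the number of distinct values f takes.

4

f(1) = 1^12 = 1.
f(2): Repeated squaring mod 45: 2^1 ≡ 2, 2^2 ≡ 2² = 4, 2^4 ≡ 4² = 16, 2^8 ≡ 16² = 256 ≡ 31. Since 12 = 8 + 4, 2^12 ≡ 31·16: 31·16 = 496 ≡ 1. So 2^12 ≡ 1 (mod 45).
So f(1) = f(2) = 1 while 1 ≠ 2, hence f is not injective, hence not bijective.
Since f is not bijective, we determine |image(f)|. Computing x^12 mod 45 for each x (by repeated squaring, reducing mod 45 at every step), the values f(0), f(1), …, f(44) are: 0, 1, 1, 36, 1, 10, 36, 1, 1, 36, 10, 1, 36, 1, 1, 0, 1, 1, 36, 1, 10, 36, 1, 1, 36, 10, 1, 36, 1, 1, 0, 1, 1, 36, 1, 10, 36, 1, 1, 36, 10, 1, 36, 1, 1.
The distinct values are {0, 1, 10, 36}; there are 4 of them.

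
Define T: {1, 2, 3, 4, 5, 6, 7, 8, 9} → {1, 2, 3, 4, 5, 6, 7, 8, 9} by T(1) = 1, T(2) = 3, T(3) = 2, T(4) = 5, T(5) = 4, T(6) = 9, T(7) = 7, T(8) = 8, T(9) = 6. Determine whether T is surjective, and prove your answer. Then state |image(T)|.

Every element of the codomain has a preimage: 1 = T(1), 2 = T(3), 3 = T(2), 4 = T(5), 5 = T(4), 6 = T(9), 7 = T(7), 8 = T(8), 9 = T(6).
Thus T is surjective.
The image of T is {1, 2, 3, 4, 5, 6, 7, 8, 9}, which has 9 elements.

9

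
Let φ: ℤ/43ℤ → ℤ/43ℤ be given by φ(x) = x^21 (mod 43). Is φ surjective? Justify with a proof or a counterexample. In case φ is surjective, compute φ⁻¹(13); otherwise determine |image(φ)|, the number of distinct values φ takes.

3

φ(2): Repeated squaring mod 43: 2^1 ≡ 2, 2^2 ≡ 2² = 4, 2^4 ≡ 4² = 16, 2^8 ≡ 16² = 256 ≡ 41, 2^16 ≡ 41² = 1681 ≡ 4. Since 21 = 16 + 4 + 1, 2^21 ≡ 4·16·2: 4·16 = 64 ≡ 21, then 21·2 = 42. So 2^21 ≡ 42 (mod 43).
φ(3): Repeated squaring mod 43: 3^1 ≡ 3, 3^2 ≡ 3² = 9, 3^4 ≡ 9² = 81 ≡ 38, 3^8 ≡ 38² = 1444 ≡ 25, 3^16 ≡ 25² = 625 ≡ 23. Since 21 = 16 + 4 + 1, 3^21 ≡ 23·38·3: 23·38 = 874 ≡ 14, then 14·3 = 42. So 3^21 ≡ 42 (mod 43).
So φ(2) = φ(3) = 42 while 2 ≠ 3, so φ is not injective.
A non-injective map from the 43-element set ℤ/43ℤ to itself takes at most 42 distinct values, so it cannot be surjective. Thus φ is not surjective.
Since φ is not surjective, we determine |image(φ)|. Computing x^21 mod 43 for each x (by repeated squaring, reducing mod 43 at every step), the values φ(0), φ(1), …, φ(42) are: 0, 1, 42, 42, 1, 42, 1, 42, 42, 1, 1, 1, 42, 1, 1, 1, 1, 1, 42, 42, 42, 1, 42, 1, 1, 1, 42, 42, 42, 42, 42, 1, 42, 42, 42, 1, 1, 42, 1, 42, 1, 1, 42.
The distinct values are {0, 1, 42}; there are 3 of them.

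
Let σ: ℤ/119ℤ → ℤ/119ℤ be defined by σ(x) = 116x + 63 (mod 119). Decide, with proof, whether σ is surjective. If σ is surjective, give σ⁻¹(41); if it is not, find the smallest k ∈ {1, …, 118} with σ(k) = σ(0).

47

Since gcd(116, 119) = 1, 116 is invertible modulo 119. Euclid's algorithm: 119 = 1·116 + 3, 116 = 38·3 + 2, 3 = 1·2 + 1; back-substituting gives 1 = 79·116 − 77·119, so 116⁻¹ ≡ 79 (mod 119).
For any y ∈ ℤ/119ℤ, x = 79(y − 63) mod 119 satisfies σ(x) = 116·79(y − 63) + 63 ≡ y (since 116·79 ≡ 1 mod 119). So every y has a preimage.
Hence σ is surjective.
Since σ is surjective, we find σ⁻¹(41): we need 116x ≡ 41 − 63 ≡ 97 (mod 119). Using 116⁻¹ = 79: x ≡ 79·97 = 7663 = 64·119 + 47, so x = 47.
Check: σ(47) = 116·47 + 63 = 5515 = 46·119 + 41 ≡ 41 (mod 119).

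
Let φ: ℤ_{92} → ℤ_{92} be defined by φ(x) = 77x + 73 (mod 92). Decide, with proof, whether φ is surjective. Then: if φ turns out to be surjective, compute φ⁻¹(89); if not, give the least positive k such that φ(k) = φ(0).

48

Recall that φ is surjective if every y in the codomain equals φ(x) for some x in the domain.
Since gcd(77, 92) = 1, 77 is invertible modulo 92. Euclid's algorithm: 92 = 1·77 + 15, 77 = 5·15 + 2, 15 = 7·2 + 1; back-substituting gives 1 = 49·77 − 41·92, so 77⁻¹ ≡ 49 (mod 92).
Then y ↦ 49(y − 73) is a two-sided inverse to φ, so every y ∈ ℤ_{92} has a preimage.
So φ is surjective.
Since φ is surjective, we find φ⁻¹(89): we need 77x ≡ 89 − 73 ≡ 16 (mod 92). Using 77⁻¹ = 49: x ≡ 49·16 = 784 = 8·92 + 48, so x = 48.
Check: φ(48) = 77·48 + 73 = 3769 = 40·92 + 89 ≡ 89 (mod 92).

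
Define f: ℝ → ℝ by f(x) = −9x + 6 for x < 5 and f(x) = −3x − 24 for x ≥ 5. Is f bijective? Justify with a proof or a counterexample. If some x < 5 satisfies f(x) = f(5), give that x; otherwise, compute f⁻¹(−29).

35/9

Both pieces are strictly decreasing (slopes −9 and −3), so each is injective on its own interval.
The left piece maps (−∞, 5) onto (−39, ∞); the right piece maps [5, ∞) onto (−∞, −39].
Since −39 = −39, the images partition ℝ: f is injective and surjective, hence bijective.
Because the two images are disjoint, no x < 5 has f(x) = f(5), so we compute f⁻¹(−29): −29 lies in (−39, ∞), so solve −9x + 6 = −29: x = (−29 − 6)/(−9) = 35/9.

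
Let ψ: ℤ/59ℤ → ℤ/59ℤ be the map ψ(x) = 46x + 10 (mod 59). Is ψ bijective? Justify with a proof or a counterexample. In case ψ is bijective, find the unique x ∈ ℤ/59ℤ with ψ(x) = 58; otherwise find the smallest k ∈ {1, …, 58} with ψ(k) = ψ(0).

Suppose ψ(s) = ψ(t) in ℤ/59ℤ. Then 46s + 10 ≡ 46t + 10 (mod 59), hence 46(s − t) ≡ 0 (mod 59).
Since gcd(46, 59) = 1, 46 is invertible modulo 59, so s − t ≡ 0 (mod 59), i.e. s = t.
We now compute 46⁻¹ mod 59 explicitly. Euclid's algorithm: 59 = 1·46 + 13, 46 = 3·13 + 7, 13 = 1·7 + 6, 7 = 1·6 + 1; back-substituting gives 1 = 9·46 − 7·59, so 46⁻¹ ≡ 9 (mod 59).
For any y ∈ ℤ/59ℤ, x = 9(y − 10) mod 59 satisfies ψ(x) = 46·9(y − 10) + 10 ≡ y (since 46·9 ≡ 1 mod 59). So every y has a preimage.
Thus ψ is bijective.
Since ψ is bijective, we compute ψ⁻¹(58): solve 46x + 10 ≡ 58 (mod 59), i.e. 46x ≡ 48 (mod 59).
Multiplying by 46⁻¹ = 9 gives x ≡ 9·48 = 432 = 7·59 + 19 ≡ 19 (mod 59).
Check: ψ(19) = 46·19 + 10 = 884 = 14·59 + 58 ≡ 58 (mod 59).

19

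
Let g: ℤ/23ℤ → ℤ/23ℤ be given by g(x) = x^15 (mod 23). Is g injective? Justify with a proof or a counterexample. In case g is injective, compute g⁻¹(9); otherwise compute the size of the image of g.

16

Since 23 is prime, the nonzero elements of ℤ/23ℤ form a cyclic group of order 22.
As gcd(15, 22) = 1, raising to the 15th power is a bijection on this group: if x_1^15 ≡ x_2^15 then (x_1x_2^{−1})^15 = 1, and the only element of order dividing gcd(15, 22) = 1 is 1, so x_1 = x_2.
With g(0) = 0 this makes g injective on all of ℤ/23ℤ, hence bijective (finite equal-size domain and codomain). In particular g is injective.
Since g is injective, we find the preimage of 9. The inverse of x ↦ x^15 on (ℤ/23ℤ)^× is x ↦ x^3, because 15·3 = 45 = 2·22 + 1 ≡ 1 (mod 22) and x^{22} = 1 for x ≠ 0 (Fermat). So g⁻¹(9) = 9^3 mod 23.
Repeated squaring mod 23: 9^1 ≡ 9, 9^2 ≡ 9² = 81 ≡ 12. Since 3 = 2 + 1, 9^3 ≡ 12·9: 12·9 = 108 ≡ 16. So 9^3 ≡ 16 (mod 23).
Hence g⁻¹(9) = 16.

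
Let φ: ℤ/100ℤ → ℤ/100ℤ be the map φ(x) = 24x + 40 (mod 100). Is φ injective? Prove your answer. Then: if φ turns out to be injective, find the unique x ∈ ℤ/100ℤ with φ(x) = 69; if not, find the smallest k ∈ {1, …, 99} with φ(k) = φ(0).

We have gcd(24, 100) = 4 > 1. Taking x_1 = 0 and x_2 = 25: φ(0) = 40 and φ(25) = 24·25 + 40 = 640 ≡ 40 (mod 100).
So φ(0) = φ(25) while 0 ≠ 25, so φ is not injective.
Since φ is not injective, we find the least positive k with φ(k) = φ(0): this means 24k ≡ 0 (mod 100), i.e. 100 ∣ 24k. Since gcd(24, 100) = 4, dividing through by 4 this holds exactly when 25 ∣ 6k, and as gcd(6, 25) = 1, exactly when 25 ∣ k.
The smallest positive such k is 25.

25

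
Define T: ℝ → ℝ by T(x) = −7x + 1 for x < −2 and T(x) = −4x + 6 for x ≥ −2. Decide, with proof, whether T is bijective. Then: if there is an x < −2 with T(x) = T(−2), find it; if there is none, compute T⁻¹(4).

Both pieces are strictly decreasing (slopes −7 and −4), so each is injective on its own interval.
The left piece maps (−∞, −2) onto (15, ∞); the right piece maps [−2, ∞) onto (−∞, 14].
The images leave a gap (15 has no preimage), so T is not surjective, hence not bijective.
Because the two images are disjoint, no x < −2 has T(x) = T(−2), so we compute T⁻¹(4): 4 lies in (−∞, 14], so solve −4x + 6 = 4: x = (4 − 6)/(−4) = 1/2.

1/2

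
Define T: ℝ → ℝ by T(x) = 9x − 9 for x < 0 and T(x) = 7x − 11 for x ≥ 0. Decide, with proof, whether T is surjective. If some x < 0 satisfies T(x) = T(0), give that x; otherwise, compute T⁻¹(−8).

-2/9

Both pieces are strictly increasing (slopes 9 and 7), so each is injective on its own interval.
The left piece maps (−∞, 0) onto (−∞, −9); the right piece maps [0, ∞) onto [−11, ∞).
The union (−∞, −9) ∪ [−11, ∞) covers ℝ, so T is surjective.
For the follow-up: the images overlap, so an x < 0 with T(x) = T(0) exists. T(0) = −11; solving 9x − 9 = −11 for x < 0 gives x = (−11 + 9)/9 = −2/9.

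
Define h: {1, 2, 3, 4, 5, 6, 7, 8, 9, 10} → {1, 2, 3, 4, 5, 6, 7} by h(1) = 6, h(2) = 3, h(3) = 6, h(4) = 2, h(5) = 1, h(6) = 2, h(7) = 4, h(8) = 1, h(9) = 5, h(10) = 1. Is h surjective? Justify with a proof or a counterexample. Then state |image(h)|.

6

No element maps to 7, so h is not surjective.
The image of h is {1, 2, 3, 4, 5, 6}, which has 6 elements.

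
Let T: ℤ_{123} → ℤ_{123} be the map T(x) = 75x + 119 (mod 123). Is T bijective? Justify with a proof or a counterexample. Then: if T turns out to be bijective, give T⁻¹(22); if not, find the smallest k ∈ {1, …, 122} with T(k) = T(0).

41

We have gcd(75, 123) = 3 > 1. Taking s = 0 and t = 41: T(0) = 119 and T(41) = 75·41 + 119 = 3194 ≡ 119 (mod 123).
So T(0) = T(41) while 0 ≠ 41, therefore T is not injective, hence not bijective.
Since T is not bijective, we find the least positive k with T(k) = T(0): this means 75k ≡ 0 (mod 123), i.e. 123 ∣ 75k. Since gcd(75, 123) = 3, dividing through by 3 this holds exactly when 41 ∣ 25k, and as gcd(25, 41) = 1, exactly when 41 ∣ k.
The smallest positive such k is 41.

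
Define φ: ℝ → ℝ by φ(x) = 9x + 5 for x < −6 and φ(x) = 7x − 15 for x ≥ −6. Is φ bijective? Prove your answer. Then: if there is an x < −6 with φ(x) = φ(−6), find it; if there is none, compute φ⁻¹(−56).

Both pieces are strictly increasing (slopes 9 and 7), so each is injective on its own interval.
The left piece maps (−∞, −6) onto (−∞, −49); the right piece maps [−6, ∞) onto [−57, ∞).
These images overlap. In particular φ(−6) = −57 (right piece), and solving 9x + 5 = −57 on the left piece gives x = −62/9 < −6.
So φ(−62/9) = φ(−6) with −62/9 ≠ −6, and φ is not injective, hence not bijective. This x = −62/9 is the requested value below −6.

-62/9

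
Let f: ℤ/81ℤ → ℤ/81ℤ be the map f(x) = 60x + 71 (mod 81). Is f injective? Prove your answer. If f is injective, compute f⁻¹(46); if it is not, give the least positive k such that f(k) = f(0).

We have gcd(60, 81) = 3 > 1. Taking s = 0 and t = 27: f(0) = 71 and f(27) = 60·27 + 71 = 1691 ≡ 71 (mod 81).
So f(0) = f(27) while 0 ≠ 27, thus f is not injective.
Since f is not injective, we find the least positive k with f(k) = f(0): this means 60k ≡ 0 (mod 81), i.e. 81 ∣ 60k. Since gcd(60, 81) = 3, dividing through by 3 this holds exactly when 27 ∣ 20k, and as gcd(20, 27) = 1, exactly when 27 ∣ k.
The smallest positive such k is 27.

27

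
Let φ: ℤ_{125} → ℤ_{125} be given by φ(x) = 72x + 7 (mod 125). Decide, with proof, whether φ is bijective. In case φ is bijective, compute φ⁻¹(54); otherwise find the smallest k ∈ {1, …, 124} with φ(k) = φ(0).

Recall that φ is injective if φ(x_1) = φ(x_2) implies x_1 = x_2.
If φ(x_1) = φ(x_2), then 72x_1 ≡ 72x_2 (mod 125). Because gcd(72, 125) = 1, we may cancel 72 to get x_1 ≡ x_2 (mod 125).
We now compute 72⁻¹ mod 125 explicitly. Euclid's algorithm: 125 = 1·72 + 53, 72 = 1·53 + 19, 53 = 2·19 + 15, 19 = 1·15 + 4, 15 = 3·4 + 3, 4 = 1·3 + 1; back-substituting gives 1 = 33·72 − 19·125, so 72⁻¹ ≡ 33 (mod 125).
Then y ↦ 33(y − 7) is a two-sided inverse to φ, so every y ∈ ℤ_{125} has a preimage.
Hence φ is bijective.
Since φ is bijective, we compute φ⁻¹(54): solve 72x + 7 ≡ 54 (mod 125), i.e. 72x ≡ 47 (mod 125).
Multiplying by 72⁻¹ = 33 gives x ≡ 33·47 = 1551 = 12·125 + 51 ≡ 51 (mod 125).
Check: φ(51) = 72·51 + 7 = 3679 = 29·125 + 54 ≡ 54 (mod 125).

51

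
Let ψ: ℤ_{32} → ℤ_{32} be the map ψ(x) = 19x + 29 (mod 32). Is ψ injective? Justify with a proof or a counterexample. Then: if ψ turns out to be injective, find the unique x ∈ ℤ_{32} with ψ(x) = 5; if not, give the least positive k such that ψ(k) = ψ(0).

24

Recall that ψ is injective when ψ(s) = ψ(t) forces s = t.
Suppose ψ(s) = ψ(t) in ℤ_{32}. Then 19s + 29 ≡ 19t + 29 (mod 32), therefore 19(s − t) ≡ 0 (mod 32).
Since gcd(19, 32) = 1, 19 is invertible modulo 32, thus s − t ≡ 0 (mod 32), i.e. s = t.
Thus ψ is injective.
We now compute 19⁻¹ mod 32 explicitly. Euclid's algorithm: 32 = 1·19 + 13, 19 = 1·13 + 6, 13 = 2·6 + 1; back-substituting gives 1 = 27·19 − 16·32, so 19⁻¹ ≡ 27 (mod 32).
Since ψ is injective, we compute ψ⁻¹(5): solve 19x + 29 ≡ 5 (mod 32), i.e. 19x ≡ 8 (mod 32).
Multiplying by 19⁻¹ = 27 gives x ≡ 27·8 = 216 = 6·32 + 24 ≡ 24 (mod 32).
Check: ψ(24) = 19·24 + 29 = 485 = 15·32 + 5 ≡ 5 (mod 32).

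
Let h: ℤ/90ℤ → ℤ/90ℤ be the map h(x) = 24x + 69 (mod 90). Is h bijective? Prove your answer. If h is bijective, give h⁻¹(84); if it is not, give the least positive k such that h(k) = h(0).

15

We have gcd(24, 90) = 6 > 1. Taking u = 0 and v = 15: h(0) = 69 and h(15) = 24·15 + 69 = 429 ≡ 69 (mod 90).
So h(0) = h(15) while 0 ≠ 15, thus h is not injective, hence not bijective.
Since h is not bijective, we find the least positive k with h(k) = h(0): this means 24k ≡ 0 (mod 90), i.e. 90 ∣ 24k. Since gcd(24, 90) = 6, dividing through by 6 this holds exactly when 15 ∣ 4k, and as gcd(4, 15) = 1, exactly when 15 ∣ k.
The smallest positive such k is 15.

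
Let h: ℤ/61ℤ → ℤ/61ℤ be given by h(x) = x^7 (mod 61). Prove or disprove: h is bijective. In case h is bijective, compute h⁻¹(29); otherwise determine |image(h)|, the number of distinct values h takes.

32

Since 61 is prime, the nonzero elements of ℤ/61ℤ form a cyclic group of order 60.
As gcd(7, 60) = 1, raising to the 7th power is a bijection on this group: if s^7 ≡ t^7 then (st^{−1})^7 = 1, and the only element of order dividing gcd(7, 60) = 1 is 1, so s = t.
With h(0) = 0 this makes h injective on all of ℤ/61ℤ, hence bijective (finite equal-size domain and codomain). In particular h is bijective.
Since h is bijective, we find the preimage of 29. The inverse of x ↦ x^7 on (ℤ/61ℤ)^× is x ↦ x^43, because 7·43 = 301 = 5·60 + 1 ≡ 1 (mod 60) and x^{60} = 1 for x ≠ 0 (Fermat). So h⁻¹(29) = 29^43 mod 61.
Repeated squaring mod 61: 29^1 ≡ 29, 29^2 ≡ 29² = 841 ≡ 48, 29^4 ≡ 48² = 2304 ≡ 47, 29^8 ≡ 47² = 2209 ≡ 13, 29^16 ≡ 13² = 169 ≡ 47, 29^32 ≡ 47² = 2209 ≡ 13. Since 43 = 32 + 8 + 2 + 1, 29^43 ≡ 13·13·48·29: 13·13 = 169 ≡ 47, then 47·48 = 2256 ≡ 60, then 60·29 = 1740 ≡ 32. So 29^43 ≡ 32 (mod 61).
Hence h⁻¹(29) = 32.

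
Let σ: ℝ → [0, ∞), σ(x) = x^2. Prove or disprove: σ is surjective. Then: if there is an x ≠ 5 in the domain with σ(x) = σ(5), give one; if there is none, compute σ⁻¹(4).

-5

For any y ∈ [0, ∞), x = y^{1/2} ∈ ℝ satisfies x^2 = y, so σ is surjective.
For the follow-up, such an x exists: taking x = −5 ∈ ℝ gives σ(−5) = 25 = σ(5) with −5 ≠ 5.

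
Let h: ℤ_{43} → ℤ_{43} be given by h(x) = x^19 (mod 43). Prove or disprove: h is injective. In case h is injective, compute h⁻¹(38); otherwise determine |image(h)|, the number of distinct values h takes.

Since 43 is prime, the nonzero elements of ℤ_{43} form a cyclic group of order 42.
As gcd(19, 42) = 1, raising to the 19th power is a bijection on this group: if u^19 ≡ v^19 then (uv^{−1})^19 = 1, and the only element of order dividing gcd(19, 42) = 1 is 1, so u = v.
With h(0) = 0 this makes h injective on all of ℤ_{43}, hence bijective (finite equal-size domain and codomain). In particular h is injective.
Since h is injective, we find the preimage of 38. The inverse of x ↦ x^19 on (ℤ_{43})^× is x ↦ x^31, because 19·31 = 589 = 14·42 + 1 ≡ 1 (mod 42) and x^{42} = 1 for x ≠ 0 (Fermat). So h⁻¹(38) = 38^31 mod 43.
Repeated squaring mod 43: 38^1 ≡ 38, 38^2 ≡ 38² = 1444 ≡ 25, 38^4 ≡ 25² = 625 ≡ 23, 38^8 ≡ 23² = 529 ≡ 13, 38^16 ≡ 13² = 169 ≡ 40. Since 31 = 16 + 8 + 4 + 2 + 1, 38^31 ≡ 40·13·23·25·38: 40·13 = 520 ≡ 4, then 4·23 = 92 ≡ 6, then 6·25 = 150 ≡ 21, then 21·38 = 798 ≡ 24. So 38^31 ≡ 24 (mod 43).
Hence h⁻¹(38) = 24.

24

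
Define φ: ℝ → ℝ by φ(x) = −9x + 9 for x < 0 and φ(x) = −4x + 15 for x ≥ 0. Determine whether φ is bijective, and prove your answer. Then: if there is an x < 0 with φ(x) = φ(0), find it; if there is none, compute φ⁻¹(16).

-2/3

Both pieces are strictly decreasing (slopes −9 and −4), so each is injective on its own interval.
The left piece maps (−∞, 0) onto (9, ∞); the right piece maps [0, ∞) onto (−∞, 15].
These images overlap. In particular φ(0) = 15 (right piece), and solving −9x + 9 = 15 on the left piece gives x = −2/3 < 0.
So φ(−2/3) = φ(0) with −2/3 ≠ 0, and φ is not injective, hence not bijective. This x = −2/3 is the requested value below 0.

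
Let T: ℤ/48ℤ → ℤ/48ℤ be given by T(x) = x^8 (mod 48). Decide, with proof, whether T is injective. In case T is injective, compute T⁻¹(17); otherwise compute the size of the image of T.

4

T(2): Repeated squaring mod 48: 2^1 ≡ 2, 2^2 ≡ 2² = 4, 2^4 ≡ 4² = 16, 2^8 ≡ 16² = 256 ≡ 16. So 2^8 ≡ 16 (mod 48).
T(4): Repeated squaring mod 48: 4^1 ≡ 4, 4^2 ≡ 4² = 16, 4^4 ≡ 16² = 256 ≡ 16, 4^8 ≡ 16² = 256 ≡ 16. So 4^8 ≡ 16 (mod 48).
So T(2) = T(4) = 16 while 2 ≠ 4, thus T is not injective.
Since T is not injective, we determine |image(T)|. Computing x^8 mod 48 for each x (by repeated squaring, reducing mod 48 at every step), the values T(0), T(1), …, T(47) are: 0, 1, 16, 33, 16, 1, 0, 1, 16, 33, 16, 1, 0, 1, 16, 33, 16, 1, 0, 1, 16, 33, 16, 1, 0, 1, 16, 33, 16, 1, 0, 1, 16, 33, 16, 1, 0, 1, 16, 33, 16, 1, 0, 1, 16, 33, 16, 1.
The distinct values are {0, 1, 16, 33}; there are 4 of them.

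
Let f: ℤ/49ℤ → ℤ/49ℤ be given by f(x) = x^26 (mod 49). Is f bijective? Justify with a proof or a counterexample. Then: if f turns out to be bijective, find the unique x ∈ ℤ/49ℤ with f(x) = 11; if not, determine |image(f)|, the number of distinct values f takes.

f(0) = 0^26 = 0.
f(7): Repeated squaring mod 49: 7^1 ≡ 7, 7^2 ≡ 7² = 49 ≡ 0, 7^4 ≡ 0² = 0, 7^8 ≡ 0² = 0, 7^16 ≡ 0² = 0. Since 26 = 16 + 8 + 2, 7^26 ≡ 0·0·0: 0·0 = 0, then 0·0 = 0. So 7^26 ≡ 0 (mod 49).
So f(0) = f(7) = 0 while 0 ≠ 7, thus f is not injective, hence not bijective.
Since f is not bijective, we determine |image(f)|. Computing x^26 mod 49 for each x (by repeated squaring, reducing mod 49 at every step), the values f(0), f(1), …, f(48) are: 0, 1, 32, 2, 44, 11, 15, 0, 36, 4, 9, 37, 39, 29, 0, 22, 25, 16, 30, 18, 43, 0, 8, 46, 23, 23, 46, 8, 0, 43, 18, 30, 16, 25, 22, 0, 29, 39, 37, 9, 4, 36, 0, 15, 11, 44, 2, 32, 1.
The distinct values are {0, 1, 2, 4, 8, 9, 11, 15, 16, 18, 22, 23, 25, 29, 30, 32, 36, 37, 39, 43, 44, 46}; there are 22 of them.

22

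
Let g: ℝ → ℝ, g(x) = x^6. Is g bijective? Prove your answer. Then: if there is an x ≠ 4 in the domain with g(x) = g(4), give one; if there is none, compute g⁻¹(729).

g(4) = 4096 = (−4)^6 = g(−4) (since 6 is even), with 4 ≠ −4. So g is not injective, hence not bijective.
For the follow-up, such an x exists: taking x = −4 ∈ ℝ gives g(−4) = 4096 = g(4) with −4 ≠ 4.

-4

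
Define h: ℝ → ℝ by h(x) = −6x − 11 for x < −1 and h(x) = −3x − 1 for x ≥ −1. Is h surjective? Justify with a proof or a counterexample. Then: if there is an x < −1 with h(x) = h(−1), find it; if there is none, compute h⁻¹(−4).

Both pieces are strictly decreasing (slopes −6 and −3), so each is injective on its own interval.
The left piece maps (−∞, −1) onto (−5, ∞); the right piece maps [−1, ∞) onto (−∞, 2].
The union (−5, ∞) ∪ (−∞, 2] covers ℝ, so h is surjective.
For the follow-up: the images overlap, so an x < −1 with h(x) = h(−1) exists. h(−1) = 2; solving −6x − 11 = 2 for x < −1 gives x = (2 + 11)/(−6) = −13/6.

-13/6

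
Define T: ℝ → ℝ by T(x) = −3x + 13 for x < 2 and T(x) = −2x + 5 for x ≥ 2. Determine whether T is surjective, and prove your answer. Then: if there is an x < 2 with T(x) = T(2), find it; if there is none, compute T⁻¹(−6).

Both pieces are strictly decreasing (slopes −3 and −2), so each is injective on its own interval.
The left piece maps (−∞, 2) onto (7, ∞); the right piece maps [2, ∞) onto (−∞, 1].
The union (7, ∞) ∪ (−∞, 1] omits the interval between 7 and 1; in particular 7 has no preimage. So T is not surjective.
Because the two images are disjoint, no x < 2 has T(x) = T(2), so we compute T⁻¹(−6): −6 lies in (−∞, 1], so solve −2x + 5 = −6: x = (−6 − 5)/(−2) = 11/2.

11/2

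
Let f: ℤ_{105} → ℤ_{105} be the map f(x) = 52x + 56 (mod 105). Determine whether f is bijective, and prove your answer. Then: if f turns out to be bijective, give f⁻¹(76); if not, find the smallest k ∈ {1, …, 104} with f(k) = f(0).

Suppose f(u) = f(v) in ℤ_{105}. Then 52u + 56 ≡ 52v + 56 (mod 105), hence 52(u − v) ≡ 0 (mod 105).
Since gcd(52, 105) = 1, 52 is invertible modulo 105, therefore u − v ≡ 0 (mod 105), i.e. u = v.
We now compute 52⁻¹ mod 105 explicitly. Euclid's algorithm: 105 = 2·52 + 1; back-substituting gives 1 = 103·52 − 51·105, so 52⁻¹ ≡ 103 (mod 105).
For any y ∈ ℤ_{105}, x = 103(y − 56) mod 105 satisfies f(x) = 52·103(y − 56) + 56 ≡ y (since 52·103 ≡ 1 mod 105). So every y has a preimage.
Therefore f is bijective.
Since f is bijective, we find f⁻¹(76): we need 52x ≡ 76 − 56 ≡ 20 (mod 105). Using 52⁻¹ = 103: x ≡ 103·20 = 2060 = 19·105 + 65, so x = 65.
Check: f(65) = 52·65 + 56 = 3436 = 32·105 + 76 ≡ 76 (mod 105).

65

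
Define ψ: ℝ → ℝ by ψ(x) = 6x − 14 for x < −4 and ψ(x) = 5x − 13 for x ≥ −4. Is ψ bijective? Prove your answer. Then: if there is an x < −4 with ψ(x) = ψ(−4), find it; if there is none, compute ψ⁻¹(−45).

-31/6

Both pieces are strictly increasing (slopes 6 and 5), so each is injective on its own interval.
The left piece maps (−∞, −4) onto (−∞, −38); the right piece maps [−4, ∞) onto [−33, ∞).
The images leave a gap (−38 has no preimage), so ψ is not surjective, hence not bijective.
Because the two images are disjoint, no x < −4 has ψ(x) = ψ(−4), so we compute ψ⁻¹(−45): −45 lies in (−∞, −38), so solve 6x − 14 = −45: x = (−45 + 14)/6 = −31/6.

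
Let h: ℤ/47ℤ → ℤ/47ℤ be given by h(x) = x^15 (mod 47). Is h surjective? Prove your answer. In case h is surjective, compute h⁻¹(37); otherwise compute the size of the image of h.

18

Since 47 is prime, the nonzero elements of ℤ/47ℤ form a cyclic group of order 46.
As gcd(15, 46) = 1, raising to the 15th power is a bijection on this group: if u^15 ≡ v^15 then (uv^{−1})^15 = 1, and the only element of order dividing gcd(15, 46) = 1 is 1, so u = v.
With h(0) = 0 this makes h injective on all of ℤ/47ℤ, hence bijective (finite equal-size domain and codomain). In particular h is surjective.
Since h is surjective, we find the preimage of 37. The inverse of x ↦ x^15 on (ℤ/47ℤ)^× is x ↦ x^43, because 15·43 = 645 = 14·46 + 1 ≡ 1 (mod 46) and x^{46} = 1 for x ≠ 0 (Fermat). So h⁻¹(37) = 37^43 mod 47.
Repeated squaring mod 47: 37^1 ≡ 37, 37^2 ≡ 37² = 1369 ≡ 6, 37^4 ≡ 6² = 36, 37^8 ≡ 36² = 1296 ≡ 27, 37^16 ≡ 27² = 729 ≡ 24, 37^32 ≡ 24² = 576 ≡ 12. Since 43 = 32 + 8 + 2 + 1, 37^43 ≡ 12·27·6·37: 12·27 = 324 ≡ 42, then 42·6 = 252 ≡ 17, then 17·37 = 629 ≡ 18. So 37^43 ≡ 18 (mod 47).
Hence h⁻¹(37) = 18.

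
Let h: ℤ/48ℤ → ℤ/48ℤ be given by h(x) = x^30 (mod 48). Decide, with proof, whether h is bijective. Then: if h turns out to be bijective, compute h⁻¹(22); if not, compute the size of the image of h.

h(2): Repeated squaring mod 48: 2^1 ≡ 2, 2^2 ≡ 2² = 4, 2^4 ≡ 4² = 16, 2^8 ≡ 16² = 256 ≡ 16, 2^16 ≡ 16² = 256 ≡ 16. Since 30 = 16 + 8 + 4 + 2, 2^30 ≡ 16·16·16·4: 16·16 = 256 ≡ 16, then 16·16 = 256 ≡ 16, then 16·4 = 64 ≡ 16. So 2^30 ≡ 16 (mod 48).
h(4): Repeated squaring mod 48: 4^1 ≡ 4, 4^2 ≡ 4² = 16, 4^4 ≡ 16² = 256 ≡ 16, 4^8 ≡ 16² = 256 ≡ 16, 4^16 ≡ 16² = 256 ≡ 16. Since 30 = 16 + 8 + 4 + 2, 4^30 ≡ 16·16·16·16: 16·16 = 256 ≡ 16, then 16·16 = 256 ≡ 16, then 16·16 = 256 ≡ 16. So 4^30 ≡ 16 (mod 48).
So h(2) = h(4) = 16 while 2 ≠ 4, thus h is not injective, hence not bijective.
Since h is not bijective, we determine |image(h)|. Computing x^30 mod 48 for each x (by repeated squaring, reducing mod 48 at every step), the values h(0), h(1), …, h(47) are: 0, 1, 16, 9, 16, 25, 0, 1, 16, 33, 16, 25, 0, 25, 16, 33, 16, 1, 0, 25, 16, 9, 16, 1, 0, 1, 16, 9, 16, 25, 0, 1, 16, 33, 16, 25, 0, 25, 16, 33, 16, 1, 0, 25, 16, 9, 16, 1.
The distinct values are {0, 1, 9, 16, 25, 33}; there are 6 of them.

6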